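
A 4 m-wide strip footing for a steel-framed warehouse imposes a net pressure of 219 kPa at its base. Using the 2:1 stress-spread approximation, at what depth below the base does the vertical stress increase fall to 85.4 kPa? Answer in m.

2:1 spreading — at depth z the loaded area has grown by z in each plan dimension:
qB/(B+z) = Δσ_z ⇒ z = qB/Δσ_z − B = 219×4/85.4 − 4 = 6.258 m

z ≈ 6.26 m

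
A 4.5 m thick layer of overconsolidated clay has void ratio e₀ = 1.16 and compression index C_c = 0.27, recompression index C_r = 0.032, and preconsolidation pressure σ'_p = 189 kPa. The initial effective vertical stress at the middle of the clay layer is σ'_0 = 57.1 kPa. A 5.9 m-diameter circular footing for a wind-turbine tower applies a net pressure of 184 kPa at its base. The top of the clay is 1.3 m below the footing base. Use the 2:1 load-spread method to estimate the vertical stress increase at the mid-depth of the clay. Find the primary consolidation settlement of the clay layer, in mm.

S_c ≈ 23.6 mm

Mid-depth of clay below the footing base: z = 1.3 + 4.5/2 = 3.55 m.
Stress increase at mid-clay by the 2:1 spreading method:
Δσ ≈ qD²/(D+z)² = 184×5.9²/(5.9+3.55)² = 71.723 kPa
Final effective stress: σ'_f = 57.1 + 71.723 = 128.82 kPa.
σ'_f = 128.82 ≤ σ'_p = 189 kPa, so the clay remains overconsolidated and only the recompression index applies:
S_c = C_r·H/(1+e₀)·log₁₀(σ'_f/σ'_0) = 0.032×4.5/2.16×log₁₀(128.82/57.1)
    = 0.066666 × 0.35335 = 0.02356 m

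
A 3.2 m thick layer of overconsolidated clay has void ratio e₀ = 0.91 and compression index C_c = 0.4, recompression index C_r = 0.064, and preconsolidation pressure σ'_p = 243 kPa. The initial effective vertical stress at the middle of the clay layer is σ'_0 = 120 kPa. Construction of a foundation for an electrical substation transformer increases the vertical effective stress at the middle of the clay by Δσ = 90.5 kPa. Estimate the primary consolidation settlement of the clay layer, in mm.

Final effective stress: σ'_f = 120 + 90.5 = 210.5 kPa.
σ'_f = 210.5 ≤ σ'_p = 243 kPa, so the clay remains overconsolidated and only the recompression index applies:
S_c = C_r·H/(1+e₀)·log₁₀(σ'_f/σ'_0) = 0.064×3.2/1.91×log₁₀(210.5/120)
    = 0.10723 × 0.24407 = 0.02617 m

S_c ≈ 26.2 mm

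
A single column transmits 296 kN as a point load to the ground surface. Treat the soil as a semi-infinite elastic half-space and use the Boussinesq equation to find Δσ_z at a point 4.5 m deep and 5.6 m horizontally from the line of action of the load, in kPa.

Boussinesq vertical stress below a point load on an elastic half-space:
Δσ_z = 3P/(2πz²) · [1 + (r/z)²]^(−5/2)
r/z = 5.6/4.5 = 1.2444; [1+(r/z)²]^(−5/2) = 0.096433.
Δσ_z = 3×296/(2π×4.5²) × 0.096433 = 6.9792 × 0.096433 = 0.673 kPa

Δσ_z ≈ 0.673 kPa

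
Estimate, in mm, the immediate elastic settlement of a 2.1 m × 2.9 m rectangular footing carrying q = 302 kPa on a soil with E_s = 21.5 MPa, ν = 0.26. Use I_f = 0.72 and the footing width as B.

Immediate (elastic) settlement: S_e = q·B·(1−ν²)/E_s · I_f.
E_s = 21.5 MPa = 21500 kPa.
S_e = 302 × 2.1 × (1 − 0.26²) / 21500 × 0.72
    = 302 × 2.1 × 0.9324 / 21500 × 0.72
    = 0.0198 m = 19.8 mm

S_e ≈ 19.8 mm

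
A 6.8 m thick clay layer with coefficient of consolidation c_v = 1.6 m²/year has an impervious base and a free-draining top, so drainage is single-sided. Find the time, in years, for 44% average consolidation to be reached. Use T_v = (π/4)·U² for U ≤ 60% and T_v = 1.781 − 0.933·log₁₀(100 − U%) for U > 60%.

t ≈ 4.39 years

Drainage path length: H_d = H = 6.8 m (single drainage).
U ≤ 60%: T_v = (π/4)·U² = (π/4)×0.44² = 0.15205.
t = T_v·H_d²/c_v = 0.15205×6.8²/1.6 = 4.394 years.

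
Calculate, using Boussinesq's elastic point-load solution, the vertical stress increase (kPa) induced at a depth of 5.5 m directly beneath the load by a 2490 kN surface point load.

Boussinesq vertical stress below a point load on an elastic half-space:
Δσ_z = 3P/(2πz²) · [1 + (r/z)²]^(−5/2)
r/z = 0/5.5 = 0; [1+(r/z)²]^(−5/2) = 1.
Δσ_z = 3×2490/(2π×5.5²) × 1 = 39.302 × 1 = 39.3 kPa

Δσ_z ≈ 39.3 kPa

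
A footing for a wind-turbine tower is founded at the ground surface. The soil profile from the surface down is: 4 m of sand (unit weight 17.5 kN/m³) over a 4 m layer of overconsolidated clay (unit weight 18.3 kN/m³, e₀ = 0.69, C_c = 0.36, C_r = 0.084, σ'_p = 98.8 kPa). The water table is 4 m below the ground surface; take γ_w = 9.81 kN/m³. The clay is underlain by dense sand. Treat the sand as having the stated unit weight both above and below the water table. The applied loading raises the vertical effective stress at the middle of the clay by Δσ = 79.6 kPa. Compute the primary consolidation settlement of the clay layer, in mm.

Mid-depth of clay below the ground surface: z = 4 + 4/2 = 6 m.
Total vertical stress at mid-clay: σ_v = 17.5×4 + 18.3×2 = 106.6 kPa.
Pore pressure: u = 9.81×(6 − 4) = 19.62 kPa.
Initial effective stress: σ'_0 = σ_v − u = 106.6 − 19.62 = 86.98 kPa.
Final effective stress: σ'_f = 86.98 + 79.6 = 166.58 kPa.
σ'_f = 166.58 > σ'_p = 98.8 kPa, so the stress path crosses the preconsolidation pressure — recompression up to σ'_p, then virgin compression beyond:
S_c = H/(1+e₀)·[C_r·log₁₀(σ'_p/σ'_0) + C_c·log₁₀(σ'_f/σ'_p)]
    = 4/1.69 × [0.084×log₁₀(98.8/86.98) + 0.36×log₁₀(166.58/98.8)]
    = 2.3669 × [0.0046484 + 0.081672] = 0.2043 m

S_c ≈ 204 mm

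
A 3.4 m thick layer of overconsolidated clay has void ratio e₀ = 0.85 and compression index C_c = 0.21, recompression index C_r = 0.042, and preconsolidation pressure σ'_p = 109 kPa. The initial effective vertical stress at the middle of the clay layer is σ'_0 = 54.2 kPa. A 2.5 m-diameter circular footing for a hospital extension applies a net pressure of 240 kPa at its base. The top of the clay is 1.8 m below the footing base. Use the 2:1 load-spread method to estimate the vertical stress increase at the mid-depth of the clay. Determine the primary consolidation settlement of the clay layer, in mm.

Mid-depth of clay below the footing base: z = 1.8 + 3.4/2 = 3.5 m.
Stress increase at mid-clay by the 2:1 spreading method:
Δσ ≈ qD²/(D+z)² = 240×2.5²/(2.5+3.5)² = 41.667 kPa
Final effective stress: σ'_f = 54.2 + 41.667 = 95.867 kPa.
σ'_f = 95.867 ≤ σ'_p = 109 kPa, so the clay remains overconsolidated and only the recompression index applies:
S_c = C_r·H/(1+e₀)·log₁₀(σ'_f/σ'_0) = 0.042×3.4/1.85×log₁₀(95.867/54.2)
    = 0.077188 × 0.24767 = 0.01912 m

S_c ≈ 19.1 mm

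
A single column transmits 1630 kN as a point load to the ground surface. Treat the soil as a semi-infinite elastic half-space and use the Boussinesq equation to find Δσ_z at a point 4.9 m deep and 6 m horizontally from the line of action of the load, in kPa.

Δσ_z ≈ 3.28 kPa

Boussinesq vertical stress below a point load on an elastic half-space:
Δσ_z = 3P/(2πz²) · [1 + (r/z)²]^(−5/2)
r/z = 6/4.9 = 1.2245; [1+(r/z)²]^(−5/2) = 0.10126.
Δσ_z = 3×1630/(2π×4.9²) × 0.10126 = 32.414 × 0.10126 = 3.282 kPa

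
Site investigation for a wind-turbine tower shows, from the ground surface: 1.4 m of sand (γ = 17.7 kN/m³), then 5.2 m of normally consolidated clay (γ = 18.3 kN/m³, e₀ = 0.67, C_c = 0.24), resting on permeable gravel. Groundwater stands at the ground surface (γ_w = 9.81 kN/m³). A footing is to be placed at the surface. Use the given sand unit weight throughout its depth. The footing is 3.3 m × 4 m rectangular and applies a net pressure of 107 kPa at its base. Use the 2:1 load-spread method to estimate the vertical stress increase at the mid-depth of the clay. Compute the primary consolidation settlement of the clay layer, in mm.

Mid-depth of clay below the ground surface: z = 1.4 + 5.2/2 = 4 m.
Total vertical stress at mid-clay: σ_v = 17.7×1.4 + 18.3×2.6 = 72.36 kPa.
Pore pressure: u = 9.81×(4 − 0) = 39.24 kPa.
Initial effective stress: σ'_0 = σ_v − u = 72.36 − 39.24 = 33.12 kPa.
Stress increase at mid-clay by the 2:1 spreading method:
Δσ = qBL/((B+z)(L+z)) = 107×3.3×4/((3.3+4)(4+4)) = 24.185 kPa
Final effective stress: σ'_f = σ'_0 + Δσ = 33.12 + 24.185 = 57.305 kPa.
Normally consolidated clay, so the full stress increment lies on the virgin compression line:
S_c = C_c·H/(1+e₀)·log₁₀(σ'_f/σ'_0) = 0.24×5.2/(1+0.67)×log₁₀(57.305/33.12)
    = 0.74731 × 0.2381 = 0.1779 m

S_c ≈ 178 mm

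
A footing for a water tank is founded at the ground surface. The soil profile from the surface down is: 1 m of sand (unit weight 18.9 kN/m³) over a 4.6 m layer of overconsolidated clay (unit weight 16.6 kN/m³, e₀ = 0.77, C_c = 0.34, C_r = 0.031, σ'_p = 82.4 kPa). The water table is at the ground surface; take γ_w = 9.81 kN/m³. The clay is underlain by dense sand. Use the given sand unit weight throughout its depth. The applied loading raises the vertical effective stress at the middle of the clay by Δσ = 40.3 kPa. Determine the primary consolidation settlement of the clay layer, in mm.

S_c ≈ 33.8 mm

Mid-depth of clay below the ground surface: z = 1 + 4.6/2 = 3.3 m.
Total vertical stress at mid-clay: σ_v = 18.9×1 + 16.6×2.3 = 57.08 kPa.
Pore pressure: u = 9.81×(3.3 − 0) = 32.373 kPa.
Initial effective stress: σ'_0 = σ_v − u = 57.08 − 32.373 = 24.707 kPa.
Final effective stress: σ'_f = 24.707 + 40.3 = 65.007 kPa.
σ'_f = 65.007 ≤ σ'_p = 82.4 kPa, so the clay remains overconsolidated and only the recompression index applies:
S_c = C_r·H/(1+e₀)·log₁₀(σ'_f/σ'_0) = 0.031×4.6/1.77×log₁₀(65.007/24.707)
    = 0.080566 × 0.42014 = 0.03385 m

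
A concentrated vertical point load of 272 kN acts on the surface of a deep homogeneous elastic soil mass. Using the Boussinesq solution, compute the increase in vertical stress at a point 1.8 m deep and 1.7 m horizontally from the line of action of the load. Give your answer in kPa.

Δσ_z ≈ 8.14 kPa

Boussinesq vertical stress below a point load on an elastic half-space:
Δσ_z = 3P/(2πz²) · [1 + (r/z)²]^(−5/2)
r/z = 1.7/1.8 = 0.94444; [1+(r/z)²]^(−5/2) = 0.2031.
Δσ_z = 3×272/(2π×1.8²) × 0.2031 = 40.083 × 0.2031 = 8.141 kPa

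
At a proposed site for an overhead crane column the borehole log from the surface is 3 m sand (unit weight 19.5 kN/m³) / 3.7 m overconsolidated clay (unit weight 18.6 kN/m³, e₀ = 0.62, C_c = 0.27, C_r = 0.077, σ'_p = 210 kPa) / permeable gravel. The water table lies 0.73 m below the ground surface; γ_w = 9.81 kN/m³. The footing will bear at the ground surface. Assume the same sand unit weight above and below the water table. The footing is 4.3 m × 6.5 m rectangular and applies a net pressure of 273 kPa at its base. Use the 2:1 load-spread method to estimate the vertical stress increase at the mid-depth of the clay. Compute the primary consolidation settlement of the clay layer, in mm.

Mid-depth of clay below the ground surface: z = 3 + 3.7/2 = 4.85 m.
Total vertical stress at mid-clay: σ_v = 19.5×3 + 18.6×1.85 = 92.91 kPa.
Pore pressure: u = 9.81×(4.85 − 0.73) = 40.417 kPa.
Initial effective stress: σ'_0 = σ_v − u = 92.91 − 40.417 = 52.493 kPa.
Stress increase at mid-clay by the 2:1 spreading method:
Δσ = qBL/((B+z)(L+z)) = 273×4.3×6.5/((4.3+4.85)(6.5+4.85)) = 73.473 kPa
Final effective stress: σ'_f = 52.493 + 73.473 = 125.97 kPa.
σ'_f = 125.97 ≤ σ'_p = 210 kPa, so the clay remains overconsolidated and only the recompression index applies:
S_c = C_r·H/(1+e₀)·log₁₀(σ'_f/σ'_0) = 0.077×3.7/1.62×log₁₀(125.97/52.493)
    = 0.17587 × 0.38017 = 0.06686 m

S_c ≈ 66.9 mm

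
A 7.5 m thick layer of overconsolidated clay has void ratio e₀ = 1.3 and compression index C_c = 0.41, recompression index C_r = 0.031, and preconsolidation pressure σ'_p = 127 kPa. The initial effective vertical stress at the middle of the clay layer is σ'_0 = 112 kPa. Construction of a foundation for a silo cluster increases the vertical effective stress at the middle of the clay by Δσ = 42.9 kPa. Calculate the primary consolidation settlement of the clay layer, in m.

S_c ≈ 0.121 m

Final effective stress: σ'_f = 112 + 42.9 = 154.9 kPa.
σ'_f = 154.9 > σ'_p = 127 kPa, so the stress path crosses the preconsolidation pressure — recompression up to σ'_p, then virgin compression beyond:
S_c = H/(1+e₀)·[C_r·log₁₀(σ'_p/σ'_0) + C_c·log₁₀(σ'_f/σ'_p)]
    = 7.5/2.3 × [0.031×log₁₀(127/112) + 0.41×log₁₀(154.9/127)]
    = 3.2609 × [0.0016922 + 0.035362] = 0.1208 m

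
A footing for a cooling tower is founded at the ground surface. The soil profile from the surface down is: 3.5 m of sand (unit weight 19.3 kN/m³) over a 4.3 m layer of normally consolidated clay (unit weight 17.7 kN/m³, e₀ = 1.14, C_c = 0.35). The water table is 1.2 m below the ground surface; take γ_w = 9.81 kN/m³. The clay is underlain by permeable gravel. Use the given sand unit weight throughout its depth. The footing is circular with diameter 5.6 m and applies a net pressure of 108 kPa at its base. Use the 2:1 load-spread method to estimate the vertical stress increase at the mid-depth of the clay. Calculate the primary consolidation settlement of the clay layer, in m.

Mid-depth of clay below the ground surface: z = 3.5 + 4.3/2 = 5.65 m.
Total vertical stress at mid-clay: σ_v = 19.3×3.5 + 17.7×2.15 = 105.6 kPa.
Pore pressure: u = 9.81×(5.65 − 1.2) = 43.655 kPa.
Initial effective stress: σ'_0 = σ_v − u = 105.6 − 43.655 = 61.945 kPa.
Stress increase at mid-clay by the 2:1 spreading method:
Δσ ≈ qD²/(D+z)² = 108×5.6²/(5.6+5.65)² = 26.761 kPa
Final effective stress: σ'_f = σ'_0 + Δσ = 61.945 + 26.761 = 88.706 kPa.
Normally consolidated clay, so the full stress increment lies on the virgin compression line:
S_c = C_c·H/(1+e₀)·log₁₀(σ'_f/σ'_0) = 0.35×4.3/(1+1.14)×log₁₀(88.706/61.945)
    = 0.70327 × 0.15595 = 0.1097 m

S_c ≈ 0.11 m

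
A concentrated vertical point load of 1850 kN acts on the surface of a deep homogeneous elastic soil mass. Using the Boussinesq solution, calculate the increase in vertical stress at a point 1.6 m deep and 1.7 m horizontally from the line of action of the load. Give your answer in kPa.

Δσ_z ≈ 52.2 kPa

Boussinesq vertical stress below a point load on an elastic half-space:
Δσ_z = 3P/(2πz²) · [1 + (r/z)²]^(−5/2)
r/z = 1.7/1.6 = 1.0625; [1+(r/z)²]^(−5/2) = 0.15122.
Δσ_z = 3×1850/(2π×1.6²) × 0.15122 = 345.04 × 0.15122 = 52.18 kPa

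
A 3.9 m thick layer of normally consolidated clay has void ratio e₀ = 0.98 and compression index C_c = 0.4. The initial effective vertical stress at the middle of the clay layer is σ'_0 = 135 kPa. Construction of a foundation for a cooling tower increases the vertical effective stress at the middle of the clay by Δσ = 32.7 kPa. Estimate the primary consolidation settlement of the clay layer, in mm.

S_c ≈ 74.2 mm

Final effective stress: σ'_f = σ'_0 + Δσ = 135 + 32.7 = 167.7 kPa.
Normally consolidated clay, so the full stress increment lies on the virgin compression line:
S_c = C_c·H/(1+e₀)·log₁₀(σ'_f/σ'_0) = 0.4×3.9/(1+0.98)×log₁₀(167.7/135)
    = 0.78788 × 0.094199 = 0.07422 m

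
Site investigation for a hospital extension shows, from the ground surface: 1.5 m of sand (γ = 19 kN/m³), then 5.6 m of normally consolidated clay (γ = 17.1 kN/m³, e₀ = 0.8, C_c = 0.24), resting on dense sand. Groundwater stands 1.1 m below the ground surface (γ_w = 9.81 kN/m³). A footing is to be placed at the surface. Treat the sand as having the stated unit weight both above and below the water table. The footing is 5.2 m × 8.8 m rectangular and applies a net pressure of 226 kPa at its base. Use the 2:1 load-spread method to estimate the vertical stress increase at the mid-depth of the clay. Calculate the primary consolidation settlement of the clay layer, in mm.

S_c ≈ 339 mm

Mid-depth of clay below the ground surface: z = 1.5 + 5.6/2 = 4.3 m.
Total vertical stress at mid-clay: σ_v = 19×1.5 + 17.1×2.8 = 76.38 kPa.
Pore pressure: u = 9.81×(4.3 − 1.1) = 31.392 kPa.
Initial effective stress: σ'_0 = σ_v − u = 76.38 − 31.392 = 44.988 kPa.
Stress increase at mid-clay by the 2:1 spreading method:
Δσ = qBL/((B+z)(L+z)) = 226×5.2×8.8/((5.2+4.3)(8.8+4.3)) = 83.1 kPa
Final effective stress: σ'_f = σ'_0 + Δσ = 44.988 + 83.1 = 128.09 kPa.
Normally consolidated clay, so the full stress increment lies on the virgin compression line:
S_c = C_c·H/(1+e₀)·log₁₀(σ'_f/σ'_0) = 0.24×5.6/(1+0.8)×log₁₀(128.09/44.988)
    = 0.74667 × 0.45442 = 0.3393 m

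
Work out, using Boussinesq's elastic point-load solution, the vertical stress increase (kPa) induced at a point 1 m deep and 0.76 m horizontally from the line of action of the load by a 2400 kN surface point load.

Δσ_z ≈ 367 kPa

Boussinesq vertical stress below a point load on an elastic half-space:
Δσ_z = 3P/(2πz²) · [1 + (r/z)²]^(−5/2)
r/z = 0.76/1 = 0.76; [1+(r/z)²]^(−5/2) = 0.3199.
Δσ_z = 3×2400/(2π×1²) × 0.3199 = 1145.9 × 0.3199 = 366.6 kPa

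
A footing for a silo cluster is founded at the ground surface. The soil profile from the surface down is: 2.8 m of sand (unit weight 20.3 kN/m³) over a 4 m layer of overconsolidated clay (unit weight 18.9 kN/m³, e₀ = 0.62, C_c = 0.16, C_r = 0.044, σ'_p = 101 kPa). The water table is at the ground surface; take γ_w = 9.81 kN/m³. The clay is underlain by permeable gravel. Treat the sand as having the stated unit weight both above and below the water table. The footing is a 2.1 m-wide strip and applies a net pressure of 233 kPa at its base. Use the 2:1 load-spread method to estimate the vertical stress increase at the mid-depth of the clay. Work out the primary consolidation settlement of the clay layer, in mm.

S_c ≈ 62.9 mm

Mid-depth of clay below the ground surface: z = 2.8 + 4/2 = 4.8 m.
Total vertical stress at mid-clay: σ_v = 20.3×2.8 + 18.9×2 = 94.64 kPa.
Pore pressure: u = 9.81×(4.8 − 0) = 47.088 kPa.
Initial effective stress: σ'_0 = σ_v − u = 94.64 − 47.088 = 47.552 kPa.
Stress increase at mid-clay by the 2:1 spreading method:
Δσ = qB/(B+z) = 233×2.1/(2.1+4.8) = 70.913 kPa
Final effective stress: σ'_f = 47.552 + 70.913 = 118.47 kPa.
σ'_f = 118.47 > σ'_p = 101 kPa, so the stress path crosses the preconsolidation pressure — recompression up to σ'_p, then virgin compression beyond:
S_c = H/(1+e₀)·[C_r·log₁₀(σ'_p/σ'_0) + C_c·log₁₀(σ'_f/σ'_p)]
    = 4/1.62 × [0.044×log₁₀(101/47.552) + 0.16×log₁₀(118.47/101)]
    = 2.4691 × [0.014395 + 0.011086] = 0.06292 m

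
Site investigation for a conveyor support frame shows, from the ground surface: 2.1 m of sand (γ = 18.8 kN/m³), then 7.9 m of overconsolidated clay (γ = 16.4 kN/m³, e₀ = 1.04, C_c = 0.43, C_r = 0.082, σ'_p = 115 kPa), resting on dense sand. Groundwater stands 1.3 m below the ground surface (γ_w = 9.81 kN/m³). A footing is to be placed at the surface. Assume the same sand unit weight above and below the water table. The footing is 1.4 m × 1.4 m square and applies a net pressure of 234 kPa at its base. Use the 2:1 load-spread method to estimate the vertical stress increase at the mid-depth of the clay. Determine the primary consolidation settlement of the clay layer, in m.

S_c ≈ 0.0185 m

Mid-depth of clay below the ground surface: z = 2.1 + 7.9/2 = 6.05 m.
Total vertical stress at mid-clay: σ_v = 18.8×2.1 + 16.4×3.95 = 104.26 kPa.
Pore pressure: u = 9.81×(6.05 − 1.3) = 46.598 kPa.
Initial effective stress: σ'_0 = σ_v − u = 104.26 − 46.598 = 57.662 kPa.
Stress increase at mid-clay by the 2:1 spreading method:
Δσ = qBL/((B+z)(L+z)) = 234×1.4×1.4/((1.4+6.05)(1.4+6.05)) = 8.2634 kPa
Final effective stress: σ'_f = 57.662 + 8.2634 = 65.925 kPa.
σ'_f = 65.925 ≤ σ'_p = 115 kPa, so the clay remains overconsolidated and only the recompression index applies:
S_c = C_r·H/(1+e₀)·log₁₀(σ'_f/σ'_0) = 0.082×7.9/2.04×log₁₀(65.925/57.662)
    = 0.31755 × 0.05816 = 0.01847 m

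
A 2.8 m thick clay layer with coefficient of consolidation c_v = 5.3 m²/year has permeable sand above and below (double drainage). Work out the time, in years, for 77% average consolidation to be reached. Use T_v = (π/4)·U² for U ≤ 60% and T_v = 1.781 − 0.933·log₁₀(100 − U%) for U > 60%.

t ≈ 0.189 years

Drainage path length: H_d = H/2 = 1.4 m (double drainage).
U > 60%: T_v = 1.781 − 0.933·log₁₀(100 − 77) = 0.51051.
t = T_v·H_d²/c_v = 0.51051×1.4²/5.3 = 0.1888 years.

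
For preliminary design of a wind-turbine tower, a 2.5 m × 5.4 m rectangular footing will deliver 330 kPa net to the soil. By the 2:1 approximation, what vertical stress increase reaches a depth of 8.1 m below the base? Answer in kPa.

Δσ_z ≈ 31.1 kPa

By the 2:1 method the load spreads at 1 horizontal : 2 vertical, so at depth z the loaded area has grown by z in each plan dimension:
Δσ = qBL/((B+z)(L+z)) = 330×2.5×5.4/((2.5+8.1)(5.4+8.1)) = 31.132 kPa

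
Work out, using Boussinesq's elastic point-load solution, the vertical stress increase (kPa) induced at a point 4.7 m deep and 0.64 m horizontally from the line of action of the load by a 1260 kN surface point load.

Boussinesq vertical stress below a point load on an elastic half-space:
Δσ_z = 3P/(2πz²) · [1 + (r/z)²]^(−5/2)
r/z = 0.64/4.7 = 0.13617; [1+(r/z)²]^(−5/2) = 0.95511.
Δσ_z = 3×1260/(2π×4.7²) × 0.95511 = 27.234 × 0.95511 = 26.01 kPa

Δσ_z ≈ 26 kPa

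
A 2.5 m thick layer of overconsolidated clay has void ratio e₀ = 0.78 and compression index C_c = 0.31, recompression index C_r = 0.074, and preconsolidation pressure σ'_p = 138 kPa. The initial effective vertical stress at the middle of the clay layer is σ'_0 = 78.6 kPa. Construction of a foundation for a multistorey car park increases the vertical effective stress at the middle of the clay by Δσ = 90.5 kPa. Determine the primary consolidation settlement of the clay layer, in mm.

Final effective stress: σ'_f = 78.6 + 90.5 = 169.1 kPa.
σ'_f = 169.1 > σ'_p = 138 kPa, so the stress path crosses the preconsolidation pressure — recompression up to σ'_p, then virgin compression beyond:
S_c = H/(1+e₀)·[C_r·log₁₀(σ'_p/σ'_0) + C_c·log₁₀(σ'_f/σ'_p)]
    = 2.5/1.78 × [0.074×log₁₀(138/78.6) + 0.31×log₁₀(169.1/138)]
    = 1.4045 × [0.01809 + 0.027362] = 0.06384 m

S_c ≈ 63.8 mm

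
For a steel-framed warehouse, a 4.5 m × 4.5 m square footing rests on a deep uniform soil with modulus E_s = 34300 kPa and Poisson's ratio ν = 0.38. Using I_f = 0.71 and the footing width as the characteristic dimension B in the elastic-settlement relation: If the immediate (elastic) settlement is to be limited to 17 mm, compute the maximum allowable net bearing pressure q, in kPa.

q ≈ 213 kPa

S_e = q·B·(1−ν²)/E_s · I_f  ⇒  q = S_e·E_s / (B·(1−ν²)·I_f).
q = 0.017 × 34300 / (4.5 × 0.8556 × 0.71) = 213.3 kPa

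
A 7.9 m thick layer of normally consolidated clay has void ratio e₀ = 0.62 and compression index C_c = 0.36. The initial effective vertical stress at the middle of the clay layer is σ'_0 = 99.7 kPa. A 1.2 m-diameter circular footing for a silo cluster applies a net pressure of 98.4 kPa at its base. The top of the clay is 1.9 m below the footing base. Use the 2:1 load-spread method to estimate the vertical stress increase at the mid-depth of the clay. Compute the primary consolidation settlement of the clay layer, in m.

Mid-depth of clay below the footing base: z = 1.9 + 7.9/2 = 5.85 m.
Stress increase at mid-clay by the 2:1 spreading method:
Δσ ≈ qD²/(D+z)² = 98.4×1.2²/(1.2+5.85)² = 2.8509 kPa
Final effective stress: σ'_f = σ'_0 + Δσ = 99.7 + 2.8509 = 102.55 kPa.
Normally consolidated clay, so the full stress increment lies on the virgin compression line:
S_c = C_c·H/(1+e₀)·log₁₀(σ'_f/σ'_0) = 0.36×7.9/(1+0.62)×log₁₀(102.55/99.7)
    = 1.7556 × 0.012241 = 0.02149 m

S_c ≈ 0.0215 m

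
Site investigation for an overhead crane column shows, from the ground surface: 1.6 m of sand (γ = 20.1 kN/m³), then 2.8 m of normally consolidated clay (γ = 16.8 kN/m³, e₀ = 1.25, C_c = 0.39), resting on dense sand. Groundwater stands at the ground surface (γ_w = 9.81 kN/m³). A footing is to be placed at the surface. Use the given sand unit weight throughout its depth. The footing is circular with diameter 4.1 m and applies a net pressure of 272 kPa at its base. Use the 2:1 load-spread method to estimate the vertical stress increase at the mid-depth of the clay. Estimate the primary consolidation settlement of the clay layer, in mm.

Mid-depth of clay below the ground surface: z = 1.6 + 2.8/2 = 3 m.
Total vertical stress at mid-clay: σ_v = 20.1×1.6 + 16.8×1.4 = 55.68 kPa.
Pore pressure: u = 9.81×(3 − 0) = 29.43 kPa.
Initial effective stress: σ'_0 = σ_v − u = 55.68 − 29.43 = 26.25 kPa.
Stress increase at mid-clay by the 2:1 spreading method:
Δσ ≈ qD²/(D+z)² = 272×4.1²/(4.1+3)² = 90.703 kPa
Final effective stress: σ'_f = σ'_0 + Δσ = 26.25 + 90.703 = 116.95 kPa.
Normally consolidated clay, so the full stress increment lies on the virgin compression line:
S_c = C_c·H/(1+e₀)·log₁₀(σ'_f/σ'_0) = 0.39×2.8/(1+1.25)×log₁₀(116.95/26.25)
    = 0.48533 × 0.64887 = 0.3149 m

S_c ≈ 315 mm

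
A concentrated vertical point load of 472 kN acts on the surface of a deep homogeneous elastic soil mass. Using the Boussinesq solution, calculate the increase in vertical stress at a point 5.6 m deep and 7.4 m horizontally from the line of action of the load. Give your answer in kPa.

Boussinesq vertical stress below a point load on an elastic half-space:
Δσ_z = 3P/(2πz²) · [1 + (r/z)²]^(−5/2)
r/z = 7.4/5.6 = 1.3214; [1+(r/z)²]^(−5/2) = 0.080017.
Δσ_z = 3×472/(2π×5.6²) × 0.080017 = 7.1863 × 0.080017 = 0.575 kPa

Δσ_z ≈ 0.575 kPa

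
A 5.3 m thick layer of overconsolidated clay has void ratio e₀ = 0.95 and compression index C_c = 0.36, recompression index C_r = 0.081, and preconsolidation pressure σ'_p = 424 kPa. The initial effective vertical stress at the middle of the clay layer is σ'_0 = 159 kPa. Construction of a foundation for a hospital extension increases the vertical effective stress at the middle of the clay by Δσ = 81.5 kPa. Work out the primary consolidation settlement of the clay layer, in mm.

Final effective stress: σ'_f = 159 + 81.5 = 240.5 kPa.
σ'_f = 240.5 ≤ σ'_p = 424 kPa, so the clay remains overconsolidated and only the recompression index applies:
S_c = C_r·H/(1+e₀)·log₁₀(σ'_f/σ'_0) = 0.081×5.3/1.95×log₁₀(240.5/159)
    = 0.22015 × 0.17972 = 0.03957 m

S_c ≈ 39.6 mm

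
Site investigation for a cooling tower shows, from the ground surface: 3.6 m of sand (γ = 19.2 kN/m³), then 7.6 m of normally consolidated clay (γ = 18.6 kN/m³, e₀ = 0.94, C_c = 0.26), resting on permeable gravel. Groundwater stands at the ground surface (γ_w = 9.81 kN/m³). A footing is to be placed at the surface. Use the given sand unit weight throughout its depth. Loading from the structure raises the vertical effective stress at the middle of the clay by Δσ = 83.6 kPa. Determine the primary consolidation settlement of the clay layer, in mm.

S_c ≈ 358 mm

Mid-depth of clay below the ground surface: z = 3.6 + 7.6/2 = 7.4 m.
Total vertical stress at mid-clay: σ_v = 19.2×3.6 + 18.6×3.8 = 139.8 kPa.
Pore pressure: u = 9.81×(7.4 − 0) = 72.594 kPa.
Initial effective stress: σ'_0 = σ_v − u = 139.8 − 72.594 = 67.206 kPa.
Final effective stress: σ'_f = σ'_0 + Δσ = 67.206 + 83.6 = 150.81 kPa.
Normally consolidated clay, so the full stress increment lies on the virgin compression line:
S_c = C_c·H/(1+e₀)·log₁₀(σ'_f/σ'_0) = 0.26×7.6/(1+0.94)×log₁₀(150.81/67.206)
    = 1.0186 × 0.35102 = 0.3575 m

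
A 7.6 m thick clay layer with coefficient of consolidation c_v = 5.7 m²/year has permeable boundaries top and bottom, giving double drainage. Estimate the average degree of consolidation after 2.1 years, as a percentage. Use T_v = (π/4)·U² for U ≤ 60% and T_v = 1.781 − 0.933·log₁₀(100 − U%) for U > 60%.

U ≈ 89.5 %

Drainage path length: H_d = H/2 = 3.8 m (double drainage).
T_v = c_v·t/H_d² = 5.7×2.1/3.8² = 0.82895.
T_v = 0.82895 corresponds to the U > 60% branch:
U = 1 − 10^((1.781 − T_v)/0.933)/100 = 0.8952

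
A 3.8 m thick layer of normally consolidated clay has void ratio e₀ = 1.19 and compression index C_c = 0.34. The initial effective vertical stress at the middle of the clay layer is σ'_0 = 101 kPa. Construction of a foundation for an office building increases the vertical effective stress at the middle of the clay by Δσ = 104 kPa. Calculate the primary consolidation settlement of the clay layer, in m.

S_c ≈ 0.181 m

Final effective stress: σ'_f = σ'_0 + Δσ = 101 + 104 = 205 kPa.
Normally consolidated clay, so the full stress increment lies on the virgin compression line:
S_c = C_c·H/(1+e₀)·log₁₀(σ'_f/σ'_0) = 0.34×3.8/(1+1.19)×log₁₀(205/101)
    = 0.58995 × 0.30743 = 0.1814 m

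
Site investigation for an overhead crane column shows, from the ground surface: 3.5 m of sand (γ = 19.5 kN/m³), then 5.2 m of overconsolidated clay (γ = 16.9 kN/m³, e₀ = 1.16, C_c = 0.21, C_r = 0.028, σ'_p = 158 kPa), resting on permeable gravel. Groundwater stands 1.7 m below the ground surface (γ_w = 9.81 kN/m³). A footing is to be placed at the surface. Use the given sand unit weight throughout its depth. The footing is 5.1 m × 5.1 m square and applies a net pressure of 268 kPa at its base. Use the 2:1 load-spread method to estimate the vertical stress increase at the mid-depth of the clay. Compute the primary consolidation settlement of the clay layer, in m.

Mid-depth of clay below the ground surface: z = 3.5 + 5.2/2 = 6.1 m.
Total vertical stress at mid-clay: σ_v = 19.5×3.5 + 16.9×2.6 = 112.19 kPa.
Pore pressure: u = 9.81×(6.1 − 1.7) = 43.164 kPa.
Initial effective stress: σ'_0 = σ_v − u = 112.19 − 43.164 = 69.026 kPa.
Stress increase at mid-clay by the 2:1 spreading method:
Δσ = qBL/((B+z)(L+z)) = 268×5.1×5.1/((5.1+6.1)(5.1+6.1)) = 55.57 kPa
Final effective stress: σ'_f = 69.026 + 55.57 = 124.6 kPa.
σ'_f = 124.6 ≤ σ'_p = 158 kPa, so the clay remains overconsolidated and only the recompression index applies:
S_c = C_r·H/(1+e₀)·log₁₀(σ'_f/σ'_0) = 0.028×5.2/2.16×log₁₀(124.6/69.026)
    = 0.067407 × 0.25651 = 0.01729 m

S_c ≈ 0.0173 m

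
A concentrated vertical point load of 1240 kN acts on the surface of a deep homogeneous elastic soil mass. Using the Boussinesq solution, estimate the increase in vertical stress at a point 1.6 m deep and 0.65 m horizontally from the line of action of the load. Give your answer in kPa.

Δσ_z ≈ 158 kPa

Boussinesq vertical stress below a point load on an elastic half-space:
Δσ_z = 3P/(2πz²) · [1 + (r/z)²]^(−5/2)
r/z = 0.65/1.6 = 0.40625; [1+(r/z)²]^(−5/2) = 0.68257.
Δσ_z = 3×1240/(2π×1.6²) × 0.68257 = 231.27 × 0.68257 = 157.9 kPa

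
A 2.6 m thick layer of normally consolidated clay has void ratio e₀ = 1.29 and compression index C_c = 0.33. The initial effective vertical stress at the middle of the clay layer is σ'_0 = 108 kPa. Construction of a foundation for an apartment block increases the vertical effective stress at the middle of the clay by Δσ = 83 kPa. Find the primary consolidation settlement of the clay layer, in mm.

S_c ≈ 92.8 mm

Final effective stress: σ'_f = σ'_0 + Δσ = 108 + 83 = 191 kPa.
Normally consolidated clay, so the full stress increment lies on the virgin compression line:
S_c = C_c·H/(1+e₀)·log₁₀(σ'_f/σ'_0) = 0.33×2.6/(1+1.29)×log₁₀(191/108)
    = 0.37467 × 0.24761 = 0.09277 m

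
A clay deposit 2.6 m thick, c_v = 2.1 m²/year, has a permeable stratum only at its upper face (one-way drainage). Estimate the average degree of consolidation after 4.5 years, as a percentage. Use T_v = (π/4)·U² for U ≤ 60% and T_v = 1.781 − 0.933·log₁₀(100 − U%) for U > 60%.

U ≈ 97.4 %

Drainage path length: H_d = H = 2.6 m (single drainage).
T_v = c_v·t/H_d² = 2.1×4.5/2.6² = 1.3979.
T_v = 1.3979 corresponds to the U > 60% branch:
U = 1 − 10^((1.781 − T_v)/0.933)/100 = 0.9743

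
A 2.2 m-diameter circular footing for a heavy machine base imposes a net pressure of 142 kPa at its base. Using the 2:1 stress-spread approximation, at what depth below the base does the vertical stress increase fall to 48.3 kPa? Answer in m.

2:1 spreading — at depth z the loaded area has grown by z in each plan dimension:
qD²/(D+z)² = Δσ_z ⇒ z = D(√(q/Δσ_z) − 1) = 2.2×(√(142/48.3) − 1) = 1.572 m

z ≈ 1.57 m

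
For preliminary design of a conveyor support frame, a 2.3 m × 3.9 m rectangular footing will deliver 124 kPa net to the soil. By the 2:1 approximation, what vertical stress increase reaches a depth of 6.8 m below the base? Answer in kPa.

Δσ_z ≈ 11.4 kPa

By the 2:1 method the load spreads at 1 horizontal : 2 vertical, so at depth z the loaded area has grown by z in each plan dimension:
Δσ = qBL/((B+z)(L+z)) = 124×2.3×3.9/((2.3+6.8)(3.9+6.8)) = 11.423 kPa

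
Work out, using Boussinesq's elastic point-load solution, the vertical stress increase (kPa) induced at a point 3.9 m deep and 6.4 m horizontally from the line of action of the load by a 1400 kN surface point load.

Δσ_z ≈ 1.68 kPa

Boussinesq vertical stress below a point load on an elastic half-space:
Δσ_z = 3P/(2πz²) · [1 + (r/z)²]^(−5/2)
r/z = 6.4/3.9 = 1.641; [1+(r/z)²]^(−5/2) = 0.038156.
Δσ_z = 3×1400/(2π×3.9²) × 0.038156 = 43.948 × 0.038156 = 1.677 kPa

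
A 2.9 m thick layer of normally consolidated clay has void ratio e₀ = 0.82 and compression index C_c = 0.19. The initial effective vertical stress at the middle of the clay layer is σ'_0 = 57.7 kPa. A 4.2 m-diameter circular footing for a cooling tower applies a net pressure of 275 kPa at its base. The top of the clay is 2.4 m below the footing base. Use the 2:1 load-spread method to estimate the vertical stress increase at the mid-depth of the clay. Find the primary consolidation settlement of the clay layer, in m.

S_c ≈ 0.109 m

Mid-depth of clay below the footing base: z = 2.4 + 2.9/2 = 3.85 m.
Stress increase at mid-clay by the 2:1 spreading method:
Δσ ≈ qD²/(D+z)² = 275×4.2²/(4.2+3.85)² = 74.858 kPa
Final effective stress: σ'_f = σ'_0 + Δσ = 57.7 + 74.858 = 132.56 kPa.
Normally consolidated clay, so the full stress increment lies on the virgin compression line:
S_c = C_c·H/(1+e₀)·log₁₀(σ'_f/σ'_0) = 0.19×2.9/(1+0.82)×log₁₀(132.56/57.7)
    = 0.30275 × 0.36124 = 0.1094 m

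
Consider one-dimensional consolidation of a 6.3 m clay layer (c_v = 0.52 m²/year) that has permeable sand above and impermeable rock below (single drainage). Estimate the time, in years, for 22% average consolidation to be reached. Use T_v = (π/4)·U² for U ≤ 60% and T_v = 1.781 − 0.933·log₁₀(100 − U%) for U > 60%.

Drainage path length: H_d = H = 6.3 m (single drainage).
U ≤ 60%: T_v = (π/4)·U² = (π/4)×0.22² = 0.038013.
t = T_v·H_d²/c_v = 0.038013×6.3²/0.52 = 2.901 years.

t ≈ 2.9 years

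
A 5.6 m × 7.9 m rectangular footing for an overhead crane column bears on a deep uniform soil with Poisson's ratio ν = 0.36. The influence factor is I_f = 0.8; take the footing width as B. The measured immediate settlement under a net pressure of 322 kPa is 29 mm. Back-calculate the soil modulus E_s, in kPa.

S_e = q·B·(1−ν²)/E_s · I_f  ⇒  E_s = q·B·(1−ν²)·I_f / S_e.
E_s = 322 × 5.6 × 0.8704 × 0.8 / 0.029 = 43300 kPa

E_s ≈ 43300 kPa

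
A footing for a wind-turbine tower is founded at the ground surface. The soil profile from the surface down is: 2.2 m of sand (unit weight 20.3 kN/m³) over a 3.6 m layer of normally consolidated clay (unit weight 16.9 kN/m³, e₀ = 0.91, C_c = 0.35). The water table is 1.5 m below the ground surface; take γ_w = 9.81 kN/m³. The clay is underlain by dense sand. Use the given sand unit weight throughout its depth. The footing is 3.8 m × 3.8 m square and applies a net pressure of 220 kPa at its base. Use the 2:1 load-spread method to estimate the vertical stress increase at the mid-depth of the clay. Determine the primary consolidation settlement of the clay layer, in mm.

Mid-depth of clay below the ground surface: z = 2.2 + 3.6/2 = 4 m.
Total vertical stress at mid-clay: σ_v = 20.3×2.2 + 16.9×1.8 = 75.08 kPa.
Pore pressure: u = 9.81×(4 − 1.5) = 24.525 kPa.
Initial effective stress: σ'_0 = σ_v − u = 75.08 − 24.525 = 50.555 kPa.
Stress increase at mid-clay by the 2:1 spreading method:
Δσ = qBL/((B+z)(L+z)) = 220×3.8×3.8/((3.8+4)(3.8+4)) = 52.216 kPa
Final effective stress: σ'_f = σ'_0 + Δσ = 50.555 + 52.216 = 102.77 kPa.
Normally consolidated clay, so the full stress increment lies on the virgin compression line:
S_c = C_c·H/(1+e₀)·log₁₀(σ'_f/σ'_0) = 0.35×3.6/(1+0.91)×log₁₀(102.77/50.555)
    = 0.65969 × 0.3081 = 0.2033 m

S_c ≈ 203 mm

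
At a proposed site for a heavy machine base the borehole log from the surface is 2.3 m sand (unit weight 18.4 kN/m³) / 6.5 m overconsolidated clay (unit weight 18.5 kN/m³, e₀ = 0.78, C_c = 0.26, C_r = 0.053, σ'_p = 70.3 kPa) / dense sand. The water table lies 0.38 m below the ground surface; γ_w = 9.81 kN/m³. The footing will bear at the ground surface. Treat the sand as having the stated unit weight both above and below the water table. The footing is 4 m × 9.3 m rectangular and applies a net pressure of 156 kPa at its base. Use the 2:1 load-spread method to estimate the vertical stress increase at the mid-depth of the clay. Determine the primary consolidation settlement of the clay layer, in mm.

Mid-depth of clay below the ground surface: z = 2.3 + 6.5/2 = 5.55 m.
Total vertical stress at mid-clay: σ_v = 18.4×2.3 + 18.5×3.25 = 102.44 kPa.
Pore pressure: u = 9.81×(5.55 − 0.38) = 50.718 kPa.
Initial effective stress: σ'_0 = σ_v − u = 102.44 − 50.718 = 51.722 kPa.
Stress increase at mid-clay by the 2:1 spreading method:
Δσ = qBL/((B+z)(L+z)) = 156×4×9.3/((4+5.55)(9.3+5.55)) = 40.92 kPa
Final effective stress: σ'_f = 51.722 + 40.92 = 92.642 kPa.
σ'_f = 92.642 > σ'_p = 70.3 kPa, so the stress path crosses the preconsolidation pressure — recompression up to σ'_p, then virgin compression beyond:
S_c = H/(1+e₀)·[C_r·log₁₀(σ'_p/σ'_0) + C_c·log₁₀(σ'_f/σ'_p)]
    = 6.5/1.78 × [0.053×log₁₀(70.3/51.722) + 0.26×log₁₀(92.642/70.3)]
    = 3.6517 × [0.0070638 + 0.031162] = 0.1396 m

S_c ≈ 140 mm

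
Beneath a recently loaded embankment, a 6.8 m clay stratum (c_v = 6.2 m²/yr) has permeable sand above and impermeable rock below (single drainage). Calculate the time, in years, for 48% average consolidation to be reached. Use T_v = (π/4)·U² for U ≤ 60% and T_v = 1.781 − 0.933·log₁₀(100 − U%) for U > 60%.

t ≈ 1.35 years

Drainage path length: H_d = H = 6.8 m (single drainage).
U ≤ 60%: T_v = (π/4)·U² = (π/4)×0.48² = 0.18096.
t = T_v·H_d²/c_v = 0.18096×6.8²/6.2 = 1.35 years.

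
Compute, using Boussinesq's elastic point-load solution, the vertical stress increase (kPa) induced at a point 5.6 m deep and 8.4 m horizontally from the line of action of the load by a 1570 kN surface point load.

Boussinesq vertical stress below a point load on an elastic half-space:
Δσ_z = 3P/(2πz²) · [1 + (r/z)²]^(−5/2)
r/z = 8.4/5.6 = 1.5; [1+(r/z)²]^(−5/2) = 0.052516.
Δσ_z = 3×1570/(2π×5.6²) × 0.052516 = 23.904 × 0.052516 = 1.255 kPa

Δσ_z ≈ 1.26 kPa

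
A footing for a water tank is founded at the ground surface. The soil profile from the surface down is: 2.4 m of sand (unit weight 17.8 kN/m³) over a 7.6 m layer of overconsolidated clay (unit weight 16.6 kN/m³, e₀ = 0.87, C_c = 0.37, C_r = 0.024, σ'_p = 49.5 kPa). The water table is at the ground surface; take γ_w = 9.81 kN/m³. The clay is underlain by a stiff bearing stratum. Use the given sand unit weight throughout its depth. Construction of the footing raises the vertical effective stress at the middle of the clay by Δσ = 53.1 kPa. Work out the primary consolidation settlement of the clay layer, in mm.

Mid-depth of clay below the ground surface: z = 2.4 + 7.6/2 = 6.2 m.
Total vertical stress at mid-clay: σ_v = 17.8×2.4 + 16.6×3.8 = 105.8 kPa.
Pore pressure: u = 9.81×(6.2 − 0) = 60.822 kPa.
Initial effective stress: σ'_0 = σ_v − u = 105.8 − 60.822 = 44.978 kPa.
Final effective stress: σ'_f = 44.978 + 53.1 = 98.078 kPa.
σ'_f = 98.078 > σ'_p = 49.5 kPa, so the stress path crosses the preconsolidation pressure — recompression up to σ'_p, then virgin compression beyond:
S_c = H/(1+e₀)·[C_r·log₁₀(σ'_p/σ'_0) + C_c·log₁₀(σ'_f/σ'_p)]
    = 7.6/1.87 × [0.024×log₁₀(49.5/44.978) + 0.37×log₁₀(98.078/49.5)]
    = 4.0642 × [0.00099852 + 0.10988] = 0.4506 m

S_c ≈ 451 mm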